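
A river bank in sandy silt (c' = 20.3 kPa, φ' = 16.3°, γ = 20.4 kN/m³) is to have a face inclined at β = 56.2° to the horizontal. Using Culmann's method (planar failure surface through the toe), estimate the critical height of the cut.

Culmann's analysis gives the critical failure plane at α_cr = (β + φ')/2 = (56.2 + 16.3)/2 = 36.2°, and the critical height
H_c = (4c'/γ) · sinβ cosφ' / [1 − cos(β − φ')]
    = (4·20.3/20.4) · sin56.2°·cos16.3° / [1 − cos(39.9°)]
    = 3.980 · 0.8310·0.9598 / [1 − 0.7672]
    = 3.980 · 0.7976 / 0.2328
    = 13.63 m

H_c = 13.63 m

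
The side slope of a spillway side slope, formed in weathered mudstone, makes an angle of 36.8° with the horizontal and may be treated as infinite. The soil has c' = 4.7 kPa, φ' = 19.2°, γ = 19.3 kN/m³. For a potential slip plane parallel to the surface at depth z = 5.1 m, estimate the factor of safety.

FS = 0.57

For an infinite slope with a slip plane parallel to the surface (no pore pressure): FS = [c' + γz cos²β tanφ'] / [γz sinβ cosβ].
γz = 19.3·5.1 = 98.43 kN/m²
Numerator = 4.7 + 98.43·cos²36.8°·tan19.2° = 4.7 + 98.43·0.6412·0.3482 = 26.677 kPa
Denominator = 98.43·sin36.8°·cos36.8° = 98.43·0.5990·0.8007 = 47.213 kPa
FS = 26.677 / 47.213 = 0.565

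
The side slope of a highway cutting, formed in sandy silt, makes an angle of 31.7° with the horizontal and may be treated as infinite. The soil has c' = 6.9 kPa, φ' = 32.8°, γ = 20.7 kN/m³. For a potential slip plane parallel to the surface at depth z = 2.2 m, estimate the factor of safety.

For an infinite slope with a slip plane parallel to the surface (no pore pressure): FS = [c' + γz cos²β tanφ'] / [γz sinβ cosβ].
γz = 20.7·2.2 = 45.54 kN/m²
Numerator = 6.9 + 45.54·cos²31.7°·tan32.8° = 6.9 + 45.54·0.7239·0.6445 = 28.145 kPa
Denominator = 45.54·sin31.7°·cos31.7° = 45.54·0.5255·0.8508 = 20.360 kPa
FS = 28.145 / 20.360 = 1.382

FS = 1.38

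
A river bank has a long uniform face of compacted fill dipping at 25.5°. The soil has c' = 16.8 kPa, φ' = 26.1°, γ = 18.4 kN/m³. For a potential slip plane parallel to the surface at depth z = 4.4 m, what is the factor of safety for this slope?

For an infinite slope with a slip plane parallel to the surface (no pore pressure): FS = [c' + γz cos²β tanφ'] / [γz sinβ cosβ].
γz = 18.4·4.4 = 80.96 kN/m²
Numerator = 16.8 + 80.96·cos²25.5°·tan26.1° = 16.8 + 80.96·0.8147·0.4899 = 49.111 kPa
Denominator = 80.96·sin25.5°·cos25.5° = 80.96·0.4305·0.9026 = 31.459 kPa
FS = 49.111 / 31.459 = 1.561

FS = 1.56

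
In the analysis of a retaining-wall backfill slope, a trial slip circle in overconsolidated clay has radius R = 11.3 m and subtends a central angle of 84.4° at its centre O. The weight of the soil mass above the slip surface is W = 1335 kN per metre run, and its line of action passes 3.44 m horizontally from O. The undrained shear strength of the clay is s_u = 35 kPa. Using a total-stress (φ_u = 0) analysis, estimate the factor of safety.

FS = 1.43

Taking moments about the centre O, the resisting moment is provided by the undrained shear strength acting along the arc:
Arc length L_a = R·θ = 11.3·(84.4°·π/180) = 11.3·1.4731 = 16.65 m
M_R = s_u·L_a·R = 35·16.65·11.3 = 6583.3 kN·m/m
M_D = W·d = 1335·3.44 = 4592.4 kN·m/m
FS = M_R / M_D = 6583.3 / 4592.4 = 1.434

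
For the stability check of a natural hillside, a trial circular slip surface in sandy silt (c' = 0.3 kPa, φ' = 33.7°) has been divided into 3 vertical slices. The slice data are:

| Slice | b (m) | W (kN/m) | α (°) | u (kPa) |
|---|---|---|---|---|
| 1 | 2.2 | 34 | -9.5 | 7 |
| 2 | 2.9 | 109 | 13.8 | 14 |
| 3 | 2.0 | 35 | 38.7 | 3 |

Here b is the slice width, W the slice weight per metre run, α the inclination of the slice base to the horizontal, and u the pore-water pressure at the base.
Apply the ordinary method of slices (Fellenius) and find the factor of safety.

Ordinary method of slices: FS = Σ[c'·Δl_i + (W_i cosα_i − u_i·Δl_i)·tanφ'] / Σ W_i sinα_i, with Δl_i = b_i / cosα_i.
Slice 1: Δl = 2.2/cos(-9.5°) = 2.231 m; N'_1 = 34·cos(-9.5°) − 7·2.231 = 17.9; c'Δl = 0.67; W sinα = -5.6
Slice 2: Δl = 2.9/cos13.8° = 2.986 m; N'_2 = 109·cos13.8° − 14·2.986 = 64.0; c'Δl = 0.90; W sinα = 26.0
Slice 3: Δl = 2.0/cos38.7° = 2.563 m; N'_3 = 35·cos38.7° − 3·2.563 = 19.6; c'Δl = 0.77; W sinα = 21.9
Σc'Δl = 2.3 kN/m; ΣN' = 101.6 kN/m; ΣW sinα = 42.3 kN/m
Resisting = 2.3 + 101.6·tan33.7° = 2.3 + 67.8 = 70.1 kN/m
FS = 70.1 / 42.3 = 1.658

FS = 1.66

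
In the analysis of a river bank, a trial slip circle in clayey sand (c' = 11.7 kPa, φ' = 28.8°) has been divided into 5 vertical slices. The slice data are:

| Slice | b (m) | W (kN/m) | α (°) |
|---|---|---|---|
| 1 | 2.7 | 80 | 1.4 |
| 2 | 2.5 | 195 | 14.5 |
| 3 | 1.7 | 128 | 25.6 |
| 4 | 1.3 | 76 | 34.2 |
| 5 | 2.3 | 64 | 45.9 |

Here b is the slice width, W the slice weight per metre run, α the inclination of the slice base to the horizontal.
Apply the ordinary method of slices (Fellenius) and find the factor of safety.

FS = 2.11

Ordinary method of slices: FS = Σ[c'·Δl_i + (W_i cosα_i)·tanφ'] / Σ W_i sinα_i, with Δl_i = b_i / cosα_i.
Slice 1: Δl = 2.7/cos1.4° = 2.701 m; N'_1 = 80·cos1.4° = 80.0; c'Δl = 31.60; W sinα = 2.0
Slice 2: Δl = 2.5/cos14.5° = 2.582 m; N'_2 = 195·cos14.5° = 188.8; c'Δl = 30.21; W sinα = 48.8
Slice 3: Δl = 1.7/cos25.6° = 1.885 m; N'_3 = 128·cos25.6° = 115.4; c'Δl = 22.06; W sinα = 55.3
Slice 4: Δl = 1.3/cos34.2° = 1.572 m; N'_4 = 76·cos34.2° = 62.9; c'Δl = 18.39; W sinα = 42.7
Slice 5: Δl = 2.3/cos45.9° = 3.305 m; N'_5 = 64·cos45.9° = 44.5; c'Δl = 38.67; W sinα = 46.0
Σc'Δl = 140.9 kN/m; ΣN' = 491.6 kN/m; ΣW sinα = 194.8 kN/m
Resisting = 140.9 + 491.6·tan28.8° = 140.9 + 270.3 = 411.2 kN/m
FS = 411.2 / 194.8 = 2.111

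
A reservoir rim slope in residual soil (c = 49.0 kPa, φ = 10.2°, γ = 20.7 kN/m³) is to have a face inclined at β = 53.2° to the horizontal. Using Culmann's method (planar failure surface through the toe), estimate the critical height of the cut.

H_c = 27.78 m

Culmann's analysis gives the critical failure plane at α_cr = (β + φ)/2 = (53.2 + 10.2)/2 = 31.7°, and the critical height
H_c = (4c/γ) · sinβ cosφ / [1 − cos(β − φ)]
    = (4·49.0/20.7) · sin53.2°·cos10.2° / [1 − cos(43.0°)]
    = 9.469 · 0.8007·0.9842 / [1 − 0.7314]
    = 9.469 · 0.7881 / 0.2686
    = 27.78 m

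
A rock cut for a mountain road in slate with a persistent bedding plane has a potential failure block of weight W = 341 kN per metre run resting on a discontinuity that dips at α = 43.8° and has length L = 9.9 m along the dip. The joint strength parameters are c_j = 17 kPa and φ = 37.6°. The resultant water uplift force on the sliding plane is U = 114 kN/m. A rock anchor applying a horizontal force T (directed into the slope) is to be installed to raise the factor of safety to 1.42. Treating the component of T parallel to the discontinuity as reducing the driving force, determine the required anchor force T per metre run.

T = 42 kN/m

Resolving forces along and normal to the sliding plane, with the horizontal anchor force T adding T·sinα to the effective normal force and T·cosα acting up the plane against the driving force:
FS = [c_jL + (W cosα − U + T sinα) tanφ] / [W sinα − T cosα]
Without the anchor: N' = 132.1 kN/m, driving T_d = 236.0 kN/m, resisting R = 17·9.9 + 132.1·tan37.6° = 270.0 kN/m, FS = 1.14.
Setting FS = 1.42 and solving for T:
1.42·(236.0 − T cos43.8°) = 270.0 + T sin43.8°·tan37.6°
T·(sin43.8°·tan37.6° + 1.42·cos43.8°) = 1.42·236.0 − 270.0
T·(0.6921·0.7701 + 1.42·0.7218) = 335.1 − 270.0 = 65.1
T·1.5579 = 65.1
T = 41.8 kN/m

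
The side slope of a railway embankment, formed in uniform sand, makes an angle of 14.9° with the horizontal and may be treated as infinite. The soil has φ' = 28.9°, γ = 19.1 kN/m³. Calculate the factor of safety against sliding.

For a dry cohesionless infinite slope the factor of safety is FS = tanφ' / tanβ.
FS = tan28.9° / tan14.9° = 0.5520 / 0.2661 = 2.075

FS = 2.07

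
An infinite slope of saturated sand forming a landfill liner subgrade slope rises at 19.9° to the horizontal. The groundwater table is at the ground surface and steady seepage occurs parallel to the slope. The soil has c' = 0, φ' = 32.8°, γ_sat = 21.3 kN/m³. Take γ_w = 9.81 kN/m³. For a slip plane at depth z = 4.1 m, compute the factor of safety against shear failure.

With seepage parallel to the slope and the water table at the surface, the effective normal stress on the slip plane uses the buoyant unit weight γ' = γ_sat − γ_w while the driving shear stress uses γ_sat:
FS = [c' + γ' z cos²β tanφ'] / [γ_sat z sinβ cosβ]
(For c' = 0 this reduces to FS = (γ'/γ_sat)·tanφ'/tanβ.)
γ' = 21.3 − 9.81 = 11.49 kN/m³
Numerator = 0.0 + 11.49·4.1·cos²19.9°·tan32.8° = 0.0 + 11.49·4.1·0.8841·0.6445 = 26.842 kPa
Denominator = 21.3·4.1·sin19.9°·cos19.9° = 21.3·4.1·0.3404·0.9403 = 27.950 kPa
FS = 26.842 / 27.950 = 0.960

FS = 0.96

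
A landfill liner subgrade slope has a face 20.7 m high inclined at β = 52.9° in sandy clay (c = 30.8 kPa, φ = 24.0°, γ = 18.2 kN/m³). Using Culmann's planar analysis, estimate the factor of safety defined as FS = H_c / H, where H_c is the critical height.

H_c = (4c/γ) · sinβ cosφ / [1 − cos(β − φ)]
    = (4·30.8/18.2) · sin52.9°·cos24.0° / [1 − cos28.9°]
    = 6.769 · 0.7286 / 0.1245 = 39.61 m
FS = H_c / H = 39.61 / 20.7 = 1.913

FS = 1.91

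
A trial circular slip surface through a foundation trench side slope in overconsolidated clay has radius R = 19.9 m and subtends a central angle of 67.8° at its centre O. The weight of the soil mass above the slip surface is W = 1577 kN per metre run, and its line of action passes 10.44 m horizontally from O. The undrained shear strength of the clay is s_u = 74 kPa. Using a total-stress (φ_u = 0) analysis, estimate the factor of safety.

FS = 2.11

Taking moments about the centre O, the resisting moment is provided by the undrained shear strength acting along the arc:
Arc length L_a = R·θ = 19.9·(67.8°·π/180) = 19.9·1.1833 = 23.55 m
M_R = s_u·L_a·R = 74·23.55·19.9 = 34677.3 kN·m/m
M_D = W·d = 1577·10.44 = 16463.9 kN·m/m
FS = M_R / M_D = 34677.3 / 16463.9 = 2.106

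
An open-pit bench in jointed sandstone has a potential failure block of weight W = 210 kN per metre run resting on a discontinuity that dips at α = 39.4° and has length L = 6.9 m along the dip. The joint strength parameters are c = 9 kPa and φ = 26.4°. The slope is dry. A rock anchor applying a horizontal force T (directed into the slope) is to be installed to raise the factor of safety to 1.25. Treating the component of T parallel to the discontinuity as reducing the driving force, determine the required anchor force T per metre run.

T = 19 kN/m

Resolving forces along and normal to the sliding plane, with the horizontal anchor force T adding T·sinα to the effective normal force and T·cosα acting up the plane against the driving force:
FS = [cL + (W cosα + T sinα) tanφ] / [W sinα − T cosα]
Without the anchor: N' = 162.3 kN/m, driving T_d = 133.3 kN/m, resisting R = 9·6.9 + 162.3·tan26.4° = 142.7 kN/m, FS = 1.07.
Setting FS = 1.25 and solving for T:
1.25·(133.3 − T cos39.4°) = 142.7 + T sin39.4°·tan26.4°
T·(sin39.4°·tan26.4° + 1.25·cos39.4°) = 1.25·133.3 − 142.7
T·(0.6347·0.4964 + 1.25·0.7727) = 166.6 − 142.7 = 24.0
T·1.2810 = 24.0
T = 18.7 kN/m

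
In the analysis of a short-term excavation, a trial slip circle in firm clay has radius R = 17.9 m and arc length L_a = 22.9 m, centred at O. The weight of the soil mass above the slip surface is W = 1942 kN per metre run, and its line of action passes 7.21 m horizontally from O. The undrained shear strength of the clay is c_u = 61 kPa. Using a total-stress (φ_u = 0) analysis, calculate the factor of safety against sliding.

Taking moments about the centre O, the resisting moment is provided by the undrained shear strength acting along the arc:
M_R = c_u·L_a·R = 61·22.90·17.9 = 25004.5 kN·m/m
M_D = W·d = 1942·7.21 = 14001.8 kN·m/m
FS = M_R / M_D = 25004.5 / 14001.8 = 1.786

FS = 1.79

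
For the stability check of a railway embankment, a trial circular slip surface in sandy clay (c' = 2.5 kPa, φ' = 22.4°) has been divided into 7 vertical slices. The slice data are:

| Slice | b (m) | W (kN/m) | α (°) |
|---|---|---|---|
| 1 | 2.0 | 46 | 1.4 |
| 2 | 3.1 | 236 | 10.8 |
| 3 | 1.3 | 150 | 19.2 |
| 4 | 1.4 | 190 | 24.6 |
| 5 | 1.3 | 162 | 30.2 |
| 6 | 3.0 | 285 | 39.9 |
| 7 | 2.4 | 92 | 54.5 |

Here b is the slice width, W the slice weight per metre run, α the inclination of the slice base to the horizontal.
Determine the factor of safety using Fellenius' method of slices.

FS = 0.89

Ordinary method of slices: FS = Σ[c'·Δl_i + (W_i cosα_i)·tanφ'] / Σ W_i sinα_i, with Δl_i = b_i / cosα_i.
Slice 1: Δl = 2.0/cos1.4° = 2.001 m; N'_1 = 46·cos1.4° = 46.0; c'Δl = 5.00; W sinα = 1.1
Slice 2: Δl = 3.1/cos10.8° = 3.156 m; N'_2 = 236·cos10.8° = 231.8; c'Δl = 7.89; W sinα = 44.2
Slice 3: Δl = 1.3/cos19.2° = 1.377 m; N'_3 = 150·cos19.2° = 141.7; c'Δl = 3.44; W sinα = 49.3
Slice 4: Δl = 1.4/cos24.6° = 1.540 m; N'_4 = 190·cos24.6° = 172.8; c'Δl = 3.85; W sinα = 79.1
Slice 5: Δl = 1.3/cos30.2° = 1.504 m; N'_5 = 162·cos30.2° = 140.0; c'Δl = 3.76; W sinα = 81.5
Slice 6: Δl = 3.0/cos39.9° = 3.911 m; N'_6 = 285·cos39.9° = 218.6; c'Δl = 9.78; W sinα = 182.8
Slice 7: Δl = 2.4/cos54.5° = 4.133 m; N'_7 = 92·cos54.5° = 53.4; c'Δl = 10.33; W sinα = 74.9
Σc'Δl = 44.1 kN/m; ΣN' = 1004.3 kN/m; ΣW sinα = 513.0 kN/m
Resisting = 44.1 + 1004.3·tan22.4° = 44.1 + 413.9 = 458.0 kN/m
FS = 458.0 / 513.0 = 0.893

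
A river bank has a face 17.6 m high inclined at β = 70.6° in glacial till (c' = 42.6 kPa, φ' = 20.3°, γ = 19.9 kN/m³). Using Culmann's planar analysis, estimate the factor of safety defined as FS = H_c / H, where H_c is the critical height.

FS = 1.19

H_c = (4c'/γ) · sinβ cosφ' / [1 − cos(β − φ')]
    = (4·42.6/19.9) · sin70.6°·cos20.3° / [1 − cos50.3°]
    = 8.563 · 0.8846 / 0.3612 = 20.97 m
FS = H_c / H = 20.97 / 17.6 = 1.191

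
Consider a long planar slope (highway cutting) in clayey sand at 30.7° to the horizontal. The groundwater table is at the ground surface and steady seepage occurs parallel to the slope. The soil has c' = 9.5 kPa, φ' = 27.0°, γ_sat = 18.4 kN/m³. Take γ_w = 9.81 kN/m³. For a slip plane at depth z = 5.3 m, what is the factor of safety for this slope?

FS = 0.62

With seepage parallel to the slope and the water table at the surface, the effective normal stress on the slip plane uses the buoyant unit weight γ' = γ_sat − γ_w while the driving shear stress uses γ_sat:
FS = [c' + γ' z cos²β tanφ'] / [γ_sat z sinβ cosβ]
γ' = 18.4 − 9.81 = 8.59 kN/m³
Numerator = 9.5 + 8.59·5.3·cos²30.7°·tan27.0° = 9.5 + 8.59·5.3·0.7393·0.5095 = 26.651 kPa
Denominator = 18.4·5.3·sin30.7°·cos30.7° = 18.4·5.3·0.5105·0.8599 = 42.810 kPa
FS = 26.651 / 42.810 = 0.623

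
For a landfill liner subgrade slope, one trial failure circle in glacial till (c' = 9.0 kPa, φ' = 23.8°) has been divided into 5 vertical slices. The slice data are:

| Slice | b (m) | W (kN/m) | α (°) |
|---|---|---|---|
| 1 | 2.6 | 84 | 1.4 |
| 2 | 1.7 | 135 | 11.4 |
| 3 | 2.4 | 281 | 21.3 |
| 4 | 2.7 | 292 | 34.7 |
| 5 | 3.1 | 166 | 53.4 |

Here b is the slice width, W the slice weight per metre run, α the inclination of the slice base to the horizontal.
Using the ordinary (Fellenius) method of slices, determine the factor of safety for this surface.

FS = 1.16

Ordinary method of slices: FS = Σ[c'·Δl_i + (W_i cosα_i)·tanφ'] / Σ W_i sinα_i, with Δl_i = b_i / cosα_i.
Slice 1: Δl = 2.6/cos1.4° = 2.601 m; N'_1 = 84·cos1.4° = 84.0; c'Δl = 23.41; W sinα = 2.1
Slice 2: Δl = 1.7/cos11.4° = 1.734 m; N'_2 = 135·cos11.4° = 132.3; c'Δl = 15.61; W sinα = 26.7
Slice 3: Δl = 2.4/cos21.3° = 2.576 m; N'_3 = 281·cos21.3° = 261.8; c'Δl = 23.18; W sinα = 102.1
Slice 4: Δl = 2.7/cos34.7° = 3.284 m; N'_4 = 292·cos34.7° = 240.1; c'Δl = 29.56; W sinα = 166.2
Slice 5: Δl = 3.1/cos53.4° = 5.199 m; N'_5 = 166·cos53.4° = 99.0; c'Δl = 46.79; W sinα = 133.3
Σc'Δl = 138.5 kN/m; ΣN' = 817.2 kN/m; ΣW sinα = 430.3 kN/m
Resisting = 138.5 + 817.2·tan23.8° = 138.5 + 360.4 = 499.0 kN/m
FS = 499.0 / 430.3 = 1.160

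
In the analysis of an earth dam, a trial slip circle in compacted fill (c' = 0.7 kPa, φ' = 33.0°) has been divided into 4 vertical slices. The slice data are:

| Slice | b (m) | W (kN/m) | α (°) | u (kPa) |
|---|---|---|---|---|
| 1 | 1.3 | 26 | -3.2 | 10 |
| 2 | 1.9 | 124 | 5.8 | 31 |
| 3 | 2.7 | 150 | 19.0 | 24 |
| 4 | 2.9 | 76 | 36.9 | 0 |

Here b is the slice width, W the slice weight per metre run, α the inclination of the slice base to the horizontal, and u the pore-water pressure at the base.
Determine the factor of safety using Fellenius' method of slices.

FS = 1.36

Ordinary method of slices: FS = Σ[c'·Δl_i + (W_i cosα_i − u_i·Δl_i)·tanφ'] / Σ W_i sinα_i, with Δl_i = b_i / cosα_i.
Slice 1: Δl = 1.3/cos(-3.2°) = 1.302 m; N'_1 = 26·cos(-3.2°) − 10·1.302 = 12.9; c'Δl = 0.91; W sinα = -1.5
Slice 2: Δl = 1.9/cos5.8° = 1.910 m; N'_2 = 124·cos5.8° − 31·1.910 = 64.2; c'Δl = 1.34; W sinα = 12.5
Slice 3: Δl = 2.7/cos19.0° = 2.856 m; N'_3 = 150·cos19.0° − 24·2.856 = 73.3; c'Δl = 2.00; W sinα = 48.8
Slice 4: Δl = 2.9/cos36.9° = 3.626 m; N'_4 = 76·cos36.9° − 0·3.626 = 60.8; c'Δl = 2.54; W sinα = 45.6
Σc'Δl = 6.8 kN/m; ΣN' = 211.2 kN/m; ΣW sinα = 105.5 kN/m
Resisting = 6.8 + 211.2·tan33.0° = 6.8 + 137.1 = 143.9 kN/m
FS = 143.9 / 105.5 = 1.364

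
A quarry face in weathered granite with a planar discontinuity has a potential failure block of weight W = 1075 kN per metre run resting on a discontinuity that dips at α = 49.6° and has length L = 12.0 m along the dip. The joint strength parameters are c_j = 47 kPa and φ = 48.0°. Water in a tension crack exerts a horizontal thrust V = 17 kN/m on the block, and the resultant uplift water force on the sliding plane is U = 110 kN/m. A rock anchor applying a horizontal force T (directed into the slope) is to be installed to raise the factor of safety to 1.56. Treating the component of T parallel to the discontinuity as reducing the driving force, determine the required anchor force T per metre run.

Resolving forces along and normal to the sliding plane, with the horizontal anchor force T adding T·sinα to the effective normal force and T·cosα acting up the plane against the driving force:
FS = [c_jL + (W cosα − U − V sinα + T sinα) tanφ] / [W sinα + V cosα − T cosα]
Without the anchor: N' = 573.8 kN/m, driving T_d = 829.7 kN/m, resisting R = 47·12.0 + 573.8·tan48.0° = 1201.3 kN/m, FS = 1.45.
Setting FS = 1.56 and solving for T:
1.56·(829.7 − T cos49.6°) = 1201.3 + T sin49.6°·tan48.0°
T·(sin49.6°·tan48.0° + 1.56·cos49.6°) = 1.56·829.7 − 1201.3
T·(0.7615·1.1106 + 1.56·0.6481) = 1294.3 − 1201.3 = 93.0
T·1.8568 = 93.0
T = 50.1 kN/m

T = 50 kN/m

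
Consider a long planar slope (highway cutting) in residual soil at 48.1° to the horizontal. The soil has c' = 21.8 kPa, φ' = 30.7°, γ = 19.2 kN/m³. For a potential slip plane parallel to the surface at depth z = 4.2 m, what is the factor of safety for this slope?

For an infinite slope with a slip plane parallel to the surface (no pore pressure): FS = [c' + γz cos²β tanφ'] / [γz sinβ cosβ].
γz = 19.2·4.2 = 80.64 kN/m²
Numerator = 21.8 + 80.64·cos²48.1°·tan30.7° = 21.8 + 80.64·0.4460·0.5938 = 43.155 kPa
Denominator = 80.64·sin48.1°·cos48.1° = 80.64·0.7443·0.6678 = 40.084 kPa
FS = 43.155 / 40.084 = 1.077

FS = 1.08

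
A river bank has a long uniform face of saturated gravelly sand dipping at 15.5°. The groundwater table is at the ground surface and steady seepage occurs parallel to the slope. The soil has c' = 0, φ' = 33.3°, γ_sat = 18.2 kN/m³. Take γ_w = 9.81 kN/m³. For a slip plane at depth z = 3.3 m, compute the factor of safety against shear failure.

FS = 1.09

With seepage parallel to the slope and the water table at the surface, the effective normal stress on the slip plane uses the buoyant unit weight γ' = γ_sat − γ_w while the driving shear stress uses γ_sat:
FS = [c' + γ' z cos²β tanφ'] / [γ_sat z sinβ cosβ]
(For c' = 0 this reduces to FS = (γ'/γ_sat)·tanφ'/tanβ.)
γ' = 18.2 − 9.81 = 8.39 kN/m³
Numerator = 0.0 + 8.39·3.3·cos²15.5°·tan33.3° = 0.0 + 8.39·3.3·0.9286·0.6569 = 16.888 kPa
Denominator = 18.2·3.3·sin15.5°·cos15.5° = 18.2·3.3·0.2672·0.9636 = 15.467 kPa
FS = 16.888 / 15.467 = 1.092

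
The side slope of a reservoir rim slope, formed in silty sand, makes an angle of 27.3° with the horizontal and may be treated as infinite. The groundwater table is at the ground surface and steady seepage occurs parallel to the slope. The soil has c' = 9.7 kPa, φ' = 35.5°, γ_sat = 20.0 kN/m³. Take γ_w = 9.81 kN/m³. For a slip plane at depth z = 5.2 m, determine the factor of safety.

With seepage parallel to the slope and the water table at the surface, the effective normal stress on the slip plane uses the buoyant unit weight γ' = γ_sat − γ_w while the driving shear stress uses γ_sat:
FS = [c' + γ' z cos²β tanφ'] / [γ_sat z sinβ cosβ]
γ' = 20.0 − 9.81 = 10.19 kN/m³
Numerator = 9.7 + 10.19·5.2·cos²27.3°·tan35.5° = 9.7 + 10.19·5.2·0.7896·0.7133 = 39.545 kPa
Denominator = 20.0·5.2·sin27.3°·cos27.3° = 20.0·5.2·0.4586·0.8886 = 42.387 kPa
FS = 39.545 / 42.387 = 0.933

FS = 0.93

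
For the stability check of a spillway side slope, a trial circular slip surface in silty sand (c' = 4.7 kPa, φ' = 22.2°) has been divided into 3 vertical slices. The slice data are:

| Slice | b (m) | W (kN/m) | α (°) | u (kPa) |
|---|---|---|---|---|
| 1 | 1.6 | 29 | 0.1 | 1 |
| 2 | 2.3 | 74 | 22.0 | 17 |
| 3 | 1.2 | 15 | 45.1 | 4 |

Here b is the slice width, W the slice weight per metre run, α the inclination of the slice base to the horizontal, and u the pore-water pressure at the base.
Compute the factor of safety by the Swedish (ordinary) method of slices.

FS = 1.32

Ordinary method of slices: FS = Σ[c'·Δl_i + (W_i cosα_i − u_i·Δl_i)·tanφ'] / Σ W_i sinα_i, with Δl_i = b_i / cosα_i.
Slice 1: Δl = 1.6/cos0.1° = 1.600 m; N'_1 = 29·cos0.1° − 1·1.600 = 27.4; c'Δl = 7.52; W sinα = 0.1
Slice 2: Δl = 2.3/cos22.0° = 2.481 m; N'_2 = 74·cos22.0° − 17·2.481 = 26.4; c'Δl = 11.66; W sinα = 27.7
Slice 3: Δl = 1.2/cos45.1° = 1.700 m; N'_3 = 15·cos45.1° − 4·1.700 = 3.8; c'Δl = 7.99; W sinα = 10.6
Σc'Δl = 27.2 kN/m; ΣN' = 57.6 kN/m; ΣW sinα = 38.4 kN/m
Resisting = 27.2 + 57.6·tan22.2° = 27.2 + 23.5 = 50.7 kN/m
FS = 50.7 / 38.4 = 1.320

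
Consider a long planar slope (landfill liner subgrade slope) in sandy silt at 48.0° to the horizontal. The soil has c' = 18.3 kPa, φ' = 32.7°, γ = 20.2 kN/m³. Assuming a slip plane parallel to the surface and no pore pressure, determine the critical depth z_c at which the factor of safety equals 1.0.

Setting FS = 1.00 in FS = [c' + γz cos²β tanφ'] / [γz sinβ cosβ] and solving for z:
z = c' / [γ cosβ (FS·sinβ − cosβ·tanφ')]
  = 18.3 / [20.2·cos48.0°·(1.00·sin48.0° − cos48.0°·tan32.7°)]
  = 18.3 / [20.2·0.6691·(1.00·0.7431 − 0.6691·0.6420)]
  = 18.3 / 4.2384 = 4.318 m

z_c = 4.32 m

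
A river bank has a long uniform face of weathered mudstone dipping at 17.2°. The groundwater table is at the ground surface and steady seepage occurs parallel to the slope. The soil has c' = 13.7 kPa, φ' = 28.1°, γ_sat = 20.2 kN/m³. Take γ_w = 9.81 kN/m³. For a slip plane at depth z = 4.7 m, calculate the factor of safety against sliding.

FS = 1.40

With seepage parallel to the slope and the water table at the surface, the effective normal stress on the slip plane uses the buoyant unit weight γ' = γ_sat − γ_w while the driving shear stress uses γ_sat:
FS = [c' + γ' z cos²β tanφ'] / [γ_sat z sinβ cosβ]
γ' = 20.2 − 9.81 = 10.39 kN/m³
Numerator = 13.7 + 10.39·4.7·cos²17.2°·tan28.1° = 13.7 + 10.39·4.7·0.9126·0.5340 = 37.494 kPa
Denominator = 20.2·4.7·sin17.2°·cos17.2° = 20.2·4.7·0.2957·0.9553 = 26.819 kPa
FS = 37.494 / 26.819 = 1.398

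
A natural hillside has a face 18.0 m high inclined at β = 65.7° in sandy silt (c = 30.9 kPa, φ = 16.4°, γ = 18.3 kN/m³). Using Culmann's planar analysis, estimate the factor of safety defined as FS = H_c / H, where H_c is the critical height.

H_c = (4c/γ) · sinβ cosφ / [1 − cos(β − φ)]
    = (4·30.9/18.3) · sin65.7°·cos16.4° / [1 − cos49.3°]
    = 6.754 · 0.8743 / 0.3479 = 16.97 m
FS = H_c / H = 16.97 / 18.0 = 0.943

FS = 0.94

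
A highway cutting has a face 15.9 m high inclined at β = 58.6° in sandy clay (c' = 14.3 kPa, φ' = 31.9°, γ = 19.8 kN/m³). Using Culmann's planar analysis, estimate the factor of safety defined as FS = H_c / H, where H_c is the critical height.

H_c = (4c'/γ) · sinβ cosφ' / [1 − cos(β − φ')]
    = (4·14.3/19.8) · sin58.6°·cos31.9° / [1 − cos26.7°]
    = 2.889 · 0.7246 / 0.1066 = 19.63 m
FS = H_c / H = 19.63 / 15.9 = 1.235

FS = 1.23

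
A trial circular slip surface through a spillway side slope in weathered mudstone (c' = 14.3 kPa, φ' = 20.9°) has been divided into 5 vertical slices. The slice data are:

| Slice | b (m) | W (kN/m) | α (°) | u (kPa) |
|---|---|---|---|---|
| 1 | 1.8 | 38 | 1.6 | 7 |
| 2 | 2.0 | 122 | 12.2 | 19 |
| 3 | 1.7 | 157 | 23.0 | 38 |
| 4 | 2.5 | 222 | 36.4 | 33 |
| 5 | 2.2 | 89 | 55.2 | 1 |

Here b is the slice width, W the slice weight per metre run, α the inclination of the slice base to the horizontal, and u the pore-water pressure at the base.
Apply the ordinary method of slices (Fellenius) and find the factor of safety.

FS = 1.01

Ordinary method of slices: FS = Σ[c'·Δl_i + (W_i cosα_i − u_i·Δl_i)·tanφ'] / Σ W_i sinα_i, with Δl_i = b_i / cosα_i.
Slice 1: Δl = 1.8/cos1.6° = 1.801 m; N'_1 = 38·cos1.6° − 7·1.801 = 25.4; c'Δl = 25.75; W sinα = 1.1
Slice 2: Δl = 2.0/cos12.2° = 2.046 m; N'_2 = 122·cos12.2° − 19·2.046 = 80.4; c'Δl = 29.26; W sinα = 25.8
Slice 3: Δl = 1.7/cos23.0° = 1.847 m; N'_3 = 157·cos23.0° − 38·1.847 = 74.3; c'Δl = 26.41; W sinα = 61.3
Slice 4: Δl = 2.5/cos36.4° = 3.106 m; N'_4 = 222·cos36.4° − 33·3.106 = 76.2; c'Δl = 44.42; W sinα = 131.7
Slice 5: Δl = 2.2/cos55.2° = 3.855 m; N'_5 = 89·cos55.2° − 1·3.855 = 46.9; c'Δl = 55.12; W sinα = 73.1
Σc'Δl = 181.0 kN/m; ΣN' = 303.2 kN/m; ΣW sinα = 293.0 kN/m
Resisting = 181.0 + 303.2·tan20.9° = 181.0 + 115.8 = 296.7 kN/m
FS = 296.7 / 293.0 = 1.013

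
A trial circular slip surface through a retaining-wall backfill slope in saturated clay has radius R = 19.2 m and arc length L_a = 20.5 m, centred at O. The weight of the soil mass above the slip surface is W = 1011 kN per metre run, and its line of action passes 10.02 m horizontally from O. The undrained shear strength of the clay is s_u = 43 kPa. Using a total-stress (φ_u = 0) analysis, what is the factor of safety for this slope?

FS = 1.67

Taking moments about the centre O, the resisting moment is provided by the undrained shear strength acting along the arc:
M_R = s_u·L_a·R = 43·20.50·19.2 = 16924.8 kN·m/m
M_D = W·d = 1011·10.02 = 10130.2 kN·m/m
FS = M_R / M_D = 16924.8 / 10130.2 = 1.671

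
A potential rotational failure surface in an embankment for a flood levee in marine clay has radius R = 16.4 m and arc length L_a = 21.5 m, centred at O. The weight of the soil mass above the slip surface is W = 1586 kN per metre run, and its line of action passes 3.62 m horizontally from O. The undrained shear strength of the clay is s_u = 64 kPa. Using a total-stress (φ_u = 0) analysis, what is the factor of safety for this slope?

FS = 3.93

Taking moments about the centre O, the resisting moment is provided by the undrained shear strength acting along the arc:
M_R = s_u·L_a·R = 64·21.50·16.4 = 22566.4 kN·m/m
M_D = W·d = 1586·3.62 = 5741.3 kN·m/m
FS = M_R / M_D = 22566.4 / 5741.3 = 3.931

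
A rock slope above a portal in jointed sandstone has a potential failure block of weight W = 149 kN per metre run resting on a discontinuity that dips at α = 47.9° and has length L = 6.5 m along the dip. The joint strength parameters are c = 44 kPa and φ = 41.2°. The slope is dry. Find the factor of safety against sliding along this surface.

FS = 3.38

Resolving the block weight along and normal to the plane and applying the Mohr–Coulomb strength on the joint:
N' = W cosα = 149·cos47.9° = 99.9 kN/m
Driving force T = W sinα = 149·sin47.9° = 110.6 kN/m
Resisting force R = c·L + N'·tanφ = 44·6.5 + 99.9·tan41.2° = 286.0 + 87.5 = 373.5 kN/m
FS = R / T = 373.5 / 110.6 = 3.378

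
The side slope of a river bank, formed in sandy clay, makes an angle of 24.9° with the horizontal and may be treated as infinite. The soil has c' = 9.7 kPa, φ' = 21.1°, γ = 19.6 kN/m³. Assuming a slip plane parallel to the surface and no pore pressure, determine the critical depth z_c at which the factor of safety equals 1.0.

Setting FS = 1.00 in FS = [c' + γz cos²β tanφ'] / [γz sinβ cosβ] and solving for z:
z = c' / [γ cosβ (FS·sinβ − cosβ·tanφ')]
  = 9.7 / [19.6·cos24.9°·(1.00·sin24.9° − cos24.9°·tan21.1°)]
  = 9.7 / [19.6·0.9070·(1.00·0.4210 − 0.9070·0.3859)]
  = 9.7 / 1.2629 = 7.681 m

z_c = 7.68 m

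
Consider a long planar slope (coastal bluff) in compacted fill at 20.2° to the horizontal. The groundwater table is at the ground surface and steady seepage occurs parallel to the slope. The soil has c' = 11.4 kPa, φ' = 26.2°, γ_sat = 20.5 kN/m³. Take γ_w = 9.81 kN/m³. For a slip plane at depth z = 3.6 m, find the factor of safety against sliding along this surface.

With seepage parallel to the slope and the water table at the surface, the effective normal stress on the slip plane uses the buoyant unit weight γ' = γ_sat − γ_w while the driving shear stress uses γ_sat:
FS = [c' + γ' z cos²β tanφ'] / [γ_sat z sinβ cosβ]
γ' = 20.5 − 9.81 = 10.69 kN/m³
Numerator = 11.4 + 10.69·3.6·cos²20.2°·tan26.2° = 11.4 + 10.69·3.6·0.8808·0.4921 = 28.079 kPa
Denominator = 20.5·3.6·sin20.2°·cos20.2° = 20.5·3.6·0.3453·0.9385 = 23.916 kPa
FS = 28.079 / 23.916 = 1.174

FS = 1.17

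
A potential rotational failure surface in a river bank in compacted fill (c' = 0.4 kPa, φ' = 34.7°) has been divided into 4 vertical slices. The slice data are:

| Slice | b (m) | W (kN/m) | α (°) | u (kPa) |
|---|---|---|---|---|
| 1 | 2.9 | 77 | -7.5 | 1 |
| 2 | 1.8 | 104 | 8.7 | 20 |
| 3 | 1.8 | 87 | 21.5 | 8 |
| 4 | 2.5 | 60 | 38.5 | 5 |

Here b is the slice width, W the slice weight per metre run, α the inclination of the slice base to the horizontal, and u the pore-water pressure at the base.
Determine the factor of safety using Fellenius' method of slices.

FS = 2.24

Ordinary method of slices: FS = Σ[c'·Δl_i + (W_i cosα_i − u_i·Δl_i)·tanφ'] / Σ W_i sinα_i, with Δl_i = b_i / cosα_i.
Slice 1: Δl = 2.9/cos(-7.5°) = 2.925 m; N'_1 = 77·cos(-7.5°) − 1·2.925 = 73.4; c'Δl = 1.17; W sinα = -10.1
Slice 2: Δl = 1.8/cos8.7° = 1.821 m; N'_2 = 104·cos8.7° − 20·1.821 = 66.4; c'Δl = 0.73; W sinα = 15.7
Slice 3: Δl = 1.8/cos21.5° = 1.935 m; N'_3 = 87·cos21.5° − 8·1.935 = 65.5; c'Δl = 0.77; W sinα = 31.9
Slice 4: Δl = 2.5/cos38.5° = 3.194 m; N'_4 = 60·cos38.5° − 5·3.194 = 31.0; c'Δl = 1.28; W sinα = 37.4
Σc'Δl = 4.0 kN/m; ΣN' = 236.3 kN/m; ΣW sinα = 74.9 kN/m
Resisting = 4.0 + 236.3·tan34.7° = 4.0 + 163.6 = 167.5 kN/m
FS = 167.5 / 74.9 = 2.236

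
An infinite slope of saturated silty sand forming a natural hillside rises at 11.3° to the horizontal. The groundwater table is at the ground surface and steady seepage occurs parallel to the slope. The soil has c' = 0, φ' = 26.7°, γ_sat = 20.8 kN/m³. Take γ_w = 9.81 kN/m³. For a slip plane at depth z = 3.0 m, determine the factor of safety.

FS = 1.33

With seepage parallel to the slope and the water table at the surface, the effective normal stress on the slip plane uses the buoyant unit weight γ' = γ_sat − γ_w while the driving shear stress uses γ_sat:
FS = [c' + γ' z cos²β tanφ'] / [γ_sat z sinβ cosβ]
(For c' = 0 this reduces to FS = (γ'/γ_sat)·tanφ'/tanβ.)
γ' = 20.8 − 9.81 = 10.99 kN/m³
Numerator = 0.0 + 10.99·3.0·cos²11.3°·tan26.7° = 0.0 + 10.99·3.0·0.9616·0.5029 = 15.946 kPa
Denominator = 20.8·3.0·sin11.3°·cos11.3° = 20.8·3.0·0.1959·0.9806 = 11.990 kPa
FS = 15.946 / 11.990 = 1.330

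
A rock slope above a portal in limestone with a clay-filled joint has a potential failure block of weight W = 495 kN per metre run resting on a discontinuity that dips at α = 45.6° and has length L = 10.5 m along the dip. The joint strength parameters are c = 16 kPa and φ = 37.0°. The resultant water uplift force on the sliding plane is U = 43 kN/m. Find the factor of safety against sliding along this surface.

Resolving the block weight along and normal to the plane and applying the Mohr–Coulomb strength on the joint:
N' = W cosα − U = 495·cos45.6° − 43 = 303.3 kN/m
Driving force T = W sinα = 495·sin45.6° = 353.7 kN/m
Resisting force R = c·L + N'·tanφ = 16·10.5 + 303.3·tan37.0° = 168.0 + 228.6 = 396.6 kN/m
FS = R / T = 396.6 / 353.7 = 1.121

FS = 1.12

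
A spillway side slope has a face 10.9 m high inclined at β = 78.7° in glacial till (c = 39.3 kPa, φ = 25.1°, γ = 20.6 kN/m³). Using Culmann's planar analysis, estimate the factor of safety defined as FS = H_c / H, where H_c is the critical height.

H_c = (4c/γ) · sinβ cosφ / [1 − cos(β − φ)]
    = (4·39.3/20.6) · sin78.7°·cos25.1° / [1 − cos53.6°]
    = 7.631 · 0.8880 / 0.4066 = 16.67 m
FS = H_c / H = 16.67 / 10.9 = 1.529

FS = 1.53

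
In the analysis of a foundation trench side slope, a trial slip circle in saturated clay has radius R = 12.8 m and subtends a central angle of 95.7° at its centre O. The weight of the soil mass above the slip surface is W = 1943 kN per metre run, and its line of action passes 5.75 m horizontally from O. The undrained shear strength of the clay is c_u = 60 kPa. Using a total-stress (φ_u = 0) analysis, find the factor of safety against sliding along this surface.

FS = 1.47

Taking moments about the centre O, the resisting moment is provided by the undrained shear strength acting along the arc:
Arc length L_a = R·θ = 12.8·(95.7°·π/180) = 12.8·1.6703 = 21.38 m
M_R = c_u·L_a·R = 60·21.38·12.8 = 16419.5 kN·m/m
M_D = W·d = 1943·5.75 = 11172.2 kN·m/m
FS = M_R / M_D = 16419.5 / 11172.2 = 1.470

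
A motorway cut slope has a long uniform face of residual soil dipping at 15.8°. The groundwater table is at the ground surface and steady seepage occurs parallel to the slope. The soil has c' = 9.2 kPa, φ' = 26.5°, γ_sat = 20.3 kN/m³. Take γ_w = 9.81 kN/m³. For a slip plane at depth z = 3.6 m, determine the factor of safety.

With seepage parallel to the slope and the water table at the surface, the effective normal stress on the slip plane uses the buoyant unit weight γ' = γ_sat − γ_w while the driving shear stress uses γ_sat:
FS = [c' + γ' z cos²β tanφ'] / [γ_sat z sinβ cosβ]
γ' = 20.3 − 9.81 = 10.49 kN/m³
Numerator = 9.2 + 10.49·3.6·cos²15.8°·tan26.5° = 9.2 + 10.49·3.6·0.9259·0.4986 = 26.633 kPa
Denominator = 20.3·3.6·sin15.8°·cos15.8° = 20.3·3.6·0.2723·0.9622 = 19.146 kPa
FS = 26.633 / 19.146 = 1.391

FS = 1.39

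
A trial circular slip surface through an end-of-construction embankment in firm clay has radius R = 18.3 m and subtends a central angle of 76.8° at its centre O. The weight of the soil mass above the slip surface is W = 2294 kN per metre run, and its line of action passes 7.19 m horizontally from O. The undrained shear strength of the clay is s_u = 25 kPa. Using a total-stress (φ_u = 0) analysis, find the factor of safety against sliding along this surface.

FS = 0.68

Taking moments about the centre O, the resisting moment is provided by the undrained shear strength acting along the arc:
Arc length L_a = R·θ = 18.3·(76.8°·π/180) = 18.3·1.3404 = 24.53 m
M_R = s_u·L_a·R = 25·24.53·18.3 = 11222.3 kN·m/m
M_D = W·d = 2294·7.19 = 16493.9 kN·m/m
FS = M_R / M_D = 11222.3 / 16493.9 = 0.680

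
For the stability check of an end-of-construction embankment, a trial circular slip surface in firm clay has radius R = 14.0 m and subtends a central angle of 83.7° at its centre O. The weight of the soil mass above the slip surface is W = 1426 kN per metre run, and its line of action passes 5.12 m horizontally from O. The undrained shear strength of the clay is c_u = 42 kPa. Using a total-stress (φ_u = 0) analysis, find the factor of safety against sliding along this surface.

Taking moments about the centre O, the resisting moment is provided by the undrained shear strength acting along the arc:
Arc length L_a = R·θ = 14.0·(83.7°·π/180) = 14.0·1.4608 = 20.45 m
M_R = c_u·L_a·R = 42·20.45·14.0 = 12025.6 kN·m/m
M_D = W·d = 1426·5.12 = 7301.1 kN·m/m
FS = M_R / M_D = 12025.6 / 7301.1 = 1.647

FS = 1.65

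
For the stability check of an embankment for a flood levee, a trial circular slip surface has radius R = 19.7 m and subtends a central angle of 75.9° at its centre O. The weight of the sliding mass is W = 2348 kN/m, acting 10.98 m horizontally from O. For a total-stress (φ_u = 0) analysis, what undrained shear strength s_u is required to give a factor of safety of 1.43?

FS = s_u·L_a·R / (W·d), so s_u = FS·W·d / (L_a·R).
Arc length L_a = R·θ = 19.7·(75.9°·π/180) = 19.7·1.3247 = 26.10 m
s_u = 1.43·2348·10.98 / (26.10·19.7) = 36866.9 / 514.10 = 71.71 kPa

s_u = 71.7 kPa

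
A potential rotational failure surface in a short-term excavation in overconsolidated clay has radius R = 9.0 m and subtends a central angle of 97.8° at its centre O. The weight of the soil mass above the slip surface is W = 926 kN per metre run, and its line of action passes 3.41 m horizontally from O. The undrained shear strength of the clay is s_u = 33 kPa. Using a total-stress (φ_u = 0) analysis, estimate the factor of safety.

FS = 1.44

Taking moments about the centre O, the resisting moment is provided by the undrained shear strength acting along the arc:
Arc length L_a = R·θ = 9.0·(97.8°·π/180) = 9.0·1.7069 = 15.36 m
M_R = s_u·L_a·R = 33·15.36·9.0 = 4562.6 kN·m/m
M_D = W·d = 926·3.41 = 3157.7 kN·m/m
FS = M_R / M_D = 4562.6 / 3157.7 = 1.445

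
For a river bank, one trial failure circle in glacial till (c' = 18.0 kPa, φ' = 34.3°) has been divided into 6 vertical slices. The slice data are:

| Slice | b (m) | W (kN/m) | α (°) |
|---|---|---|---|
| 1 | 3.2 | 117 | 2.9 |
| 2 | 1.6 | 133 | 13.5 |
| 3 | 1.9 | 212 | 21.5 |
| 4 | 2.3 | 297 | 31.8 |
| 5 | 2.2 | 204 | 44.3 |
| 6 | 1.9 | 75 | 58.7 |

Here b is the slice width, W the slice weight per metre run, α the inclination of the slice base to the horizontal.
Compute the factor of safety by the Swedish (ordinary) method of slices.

Ordinary method of slices: FS = Σ[c'·Δl_i + (W_i cosα_i)·tanφ'] / Σ W_i sinα_i, with Δl_i = b_i / cosα_i.
Slice 1: Δl = 3.2/cos2.9° = 3.204 m; N'_1 = 117·cos2.9° = 116.9; c'Δl = 57.67; W sinα = 5.9
Slice 2: Δl = 1.6/cos13.5° = 1.645 m; N'_2 = 133·cos13.5° = 129.3; c'Δl = 29.62; W sinα = 31.0
Slice 3: Δl = 1.9/cos21.5° = 2.042 m; N'_3 = 212·cos21.5° = 197.2; c'Δl = 36.76; W sinα = 77.7
Slice 4: Δl = 2.3/cos31.8° = 2.706 m; N'_4 = 297·cos31.8° = 252.4; c'Δl = 48.71; W sinα = 156.5
Slice 5: Δl = 2.2/cos44.3° = 3.074 m; N'_5 = 204·cos44.3° = 146.0; c'Δl = 55.33; W sinα = 142.5
Slice 6: Δl = 1.9/cos58.7° = 3.657 m; N'_6 = 75·cos58.7° = 39.0; c'Δl = 65.83; W sinα = 64.1
Σc'Δl = 293.9 kN/m; ΣN' = 880.8 kN/m; ΣW sinα = 477.7 kN/m
Resisting = 293.9 + 880.8·tan34.3° = 293.9 + 600.8 = 894.8 kN/m
FS = 894.8 / 477.7 = 1.873

FS = 1.87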